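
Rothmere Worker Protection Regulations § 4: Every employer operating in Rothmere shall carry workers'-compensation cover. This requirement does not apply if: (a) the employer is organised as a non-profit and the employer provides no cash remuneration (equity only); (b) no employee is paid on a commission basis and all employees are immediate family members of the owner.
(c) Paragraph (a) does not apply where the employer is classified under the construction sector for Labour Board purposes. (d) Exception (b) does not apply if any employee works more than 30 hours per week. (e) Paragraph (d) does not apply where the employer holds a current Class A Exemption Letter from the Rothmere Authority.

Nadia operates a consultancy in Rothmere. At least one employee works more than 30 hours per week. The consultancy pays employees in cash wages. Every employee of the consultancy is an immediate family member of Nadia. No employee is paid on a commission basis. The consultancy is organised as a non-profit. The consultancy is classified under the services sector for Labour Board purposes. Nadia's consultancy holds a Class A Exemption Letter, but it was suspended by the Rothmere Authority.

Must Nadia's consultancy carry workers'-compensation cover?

Yes — Nadia's consultancy must carry workers'-compensation cover.

Exception (a) requires that the employer provides no cash remuneration (equity only); but employees are paid cash wages, so (a) is unavailable.
All of (b)'s requirements are met (no employee is paid on commission; every employee is an immediate family member). Turning to paragraphs (d)–(e): (d) operates against (b): at least one employee exceeds 30 hours/week. (e), which would lift (d), is inapplicable — no current Class A Exemption Letter is held. Exception (b) does not apply.
No exception applies. The general rule governs.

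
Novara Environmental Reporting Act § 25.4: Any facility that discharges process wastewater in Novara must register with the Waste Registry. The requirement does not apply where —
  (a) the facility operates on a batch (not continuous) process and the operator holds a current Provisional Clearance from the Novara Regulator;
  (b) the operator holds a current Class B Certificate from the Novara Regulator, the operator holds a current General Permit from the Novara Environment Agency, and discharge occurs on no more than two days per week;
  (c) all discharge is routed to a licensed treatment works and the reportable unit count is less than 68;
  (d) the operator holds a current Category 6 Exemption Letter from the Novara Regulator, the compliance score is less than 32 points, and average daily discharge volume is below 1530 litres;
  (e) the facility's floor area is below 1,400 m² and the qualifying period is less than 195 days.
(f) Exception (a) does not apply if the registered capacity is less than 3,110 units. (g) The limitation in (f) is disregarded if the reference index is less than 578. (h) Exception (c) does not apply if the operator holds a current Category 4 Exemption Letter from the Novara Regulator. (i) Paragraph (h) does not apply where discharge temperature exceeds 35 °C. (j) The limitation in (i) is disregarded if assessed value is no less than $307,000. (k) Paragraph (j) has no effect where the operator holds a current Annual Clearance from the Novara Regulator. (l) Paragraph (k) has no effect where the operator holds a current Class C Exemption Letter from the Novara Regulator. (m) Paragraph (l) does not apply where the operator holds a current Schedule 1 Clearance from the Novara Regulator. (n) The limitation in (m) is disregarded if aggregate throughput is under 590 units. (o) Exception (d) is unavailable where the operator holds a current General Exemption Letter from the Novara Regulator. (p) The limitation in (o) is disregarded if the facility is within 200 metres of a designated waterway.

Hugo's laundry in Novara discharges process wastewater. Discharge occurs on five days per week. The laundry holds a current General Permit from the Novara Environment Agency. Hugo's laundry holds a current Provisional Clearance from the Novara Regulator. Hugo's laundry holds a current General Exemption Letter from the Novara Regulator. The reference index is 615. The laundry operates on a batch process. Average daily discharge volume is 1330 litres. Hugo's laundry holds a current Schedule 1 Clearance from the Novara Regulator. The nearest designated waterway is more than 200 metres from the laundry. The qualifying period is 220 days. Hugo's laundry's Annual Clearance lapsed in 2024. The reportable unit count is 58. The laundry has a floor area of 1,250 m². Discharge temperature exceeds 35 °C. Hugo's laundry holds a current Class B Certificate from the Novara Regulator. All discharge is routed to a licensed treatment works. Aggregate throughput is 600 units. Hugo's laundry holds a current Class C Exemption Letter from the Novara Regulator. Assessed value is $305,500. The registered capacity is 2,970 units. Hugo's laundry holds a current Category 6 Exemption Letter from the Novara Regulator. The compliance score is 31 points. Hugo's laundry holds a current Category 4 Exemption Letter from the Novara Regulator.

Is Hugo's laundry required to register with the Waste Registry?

Exception (a)'s conditions are all satisfied: the facility operates on a batch process; a current Provisional Clearance is held. Turning to paragraphs (f)–(g): (f) operates against (a): the registered capacity is 2,970 units, less than the 3,110 units limit. (g), which would lift (f), is not triggered — the reference index is 615, not less than 578. Exception (a) does not apply.
Exception (b) fails — discharge occurs on five days per week.
Exception (c): discharge is routed to a licensed treatment works; the reportable unit count is 58, less than the 68 limit — every condition holds. Considering the limiting provisions: (h) would limit (c) — a current Category 4 Exemption Letter is held — but (i) sets (h) aside: (i) operates against (h): discharge temperature exceeds 35 °C. (j), which would lift (i), is not engaged — assessed value is $305,500, short of $307,000. Exception (c) stands.
Exception (d)'s conditions are all satisfied: a current Category 6 Exemption Letter is held; the compliance score is 31 points, less than the 32 points limit; average daily discharge volume is 1330 litres, below the 1530 litres limit. But applying paragraphs (o)–(p): (o) operates against (d): a current General Exemption Letter is held. (p), which would lift (o), does not operate here — the laundry is more than 200 m from any designated waterway. Exception (d) does not apply.
Exception (e) fails — the qualifying period is 220 days, not less than 195 days.

No — exception (c) applies; Hugo's laundry is not required to register with the Waste Registry.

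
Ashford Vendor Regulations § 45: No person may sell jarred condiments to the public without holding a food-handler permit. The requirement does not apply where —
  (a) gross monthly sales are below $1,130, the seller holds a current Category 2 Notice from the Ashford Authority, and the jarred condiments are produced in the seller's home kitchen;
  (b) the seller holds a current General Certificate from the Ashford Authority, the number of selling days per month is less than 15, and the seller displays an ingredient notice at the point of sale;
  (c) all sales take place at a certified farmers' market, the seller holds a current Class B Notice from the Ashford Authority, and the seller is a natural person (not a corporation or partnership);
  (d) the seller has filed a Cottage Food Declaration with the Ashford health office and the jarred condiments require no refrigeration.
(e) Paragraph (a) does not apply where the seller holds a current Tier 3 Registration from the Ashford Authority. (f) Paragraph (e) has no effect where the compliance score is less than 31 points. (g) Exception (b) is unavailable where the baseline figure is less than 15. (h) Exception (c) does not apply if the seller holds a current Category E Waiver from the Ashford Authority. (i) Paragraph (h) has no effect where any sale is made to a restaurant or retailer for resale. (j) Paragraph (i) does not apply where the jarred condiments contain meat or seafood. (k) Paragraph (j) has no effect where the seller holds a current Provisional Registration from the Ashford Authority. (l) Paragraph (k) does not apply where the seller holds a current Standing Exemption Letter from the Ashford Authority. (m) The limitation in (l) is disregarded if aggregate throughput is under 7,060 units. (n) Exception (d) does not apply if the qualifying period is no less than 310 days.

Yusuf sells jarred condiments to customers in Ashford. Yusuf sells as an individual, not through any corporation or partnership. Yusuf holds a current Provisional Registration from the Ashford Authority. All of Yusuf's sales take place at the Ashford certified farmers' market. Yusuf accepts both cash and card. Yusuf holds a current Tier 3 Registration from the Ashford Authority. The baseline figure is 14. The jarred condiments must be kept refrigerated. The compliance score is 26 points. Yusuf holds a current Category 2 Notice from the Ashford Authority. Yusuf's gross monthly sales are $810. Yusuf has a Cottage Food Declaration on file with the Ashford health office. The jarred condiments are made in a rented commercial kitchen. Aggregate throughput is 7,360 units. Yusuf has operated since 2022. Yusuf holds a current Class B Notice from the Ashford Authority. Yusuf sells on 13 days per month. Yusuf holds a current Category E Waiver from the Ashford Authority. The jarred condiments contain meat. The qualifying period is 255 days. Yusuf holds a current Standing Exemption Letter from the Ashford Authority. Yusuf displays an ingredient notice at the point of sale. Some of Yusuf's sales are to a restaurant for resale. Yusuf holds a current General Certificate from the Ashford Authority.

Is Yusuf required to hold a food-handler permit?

Yes — Yusuf must hold a food-handler permit.

Exception (a) requires that the jarred condiments are produced in the seller's home kitchen; but the jarred condiments are made in a commercial kitchen, not a home kitchen, so (a) is unavailable.
Exception (b)'s conditions are all satisfied: a current General Certificate is held; the number of selling days per month is 13, less than the 15 limit; an ingredient notice is displayed. But: (g) operates against (b): the baseline figure is 14, less than the 15 limit. (b) is therefore removed.
All of (c)'s requirements are met (all sales are at a certified farmers' market; a current Class B Notice is held; the seller is a natural person). Turning to paragraphs (h)–(m): (h) is triggered — a current Category E Waiver is held. (i) would limit (h) — some sales are to a restaurant for resale — but (j) sets (i) aside: (j) operates against (i): the jarred condiments contain meat. (k) would limit (j) — a current Provisional Registration is held — but (l) sets (k) aside: (l) is engaged — a current Standing Exemption Letter is held. (m) is inapplicable (aggregate throughput is 7,360 units, not under 7,060 units), so (l) stands. So (c) is unavailable.
Exception (d) does not apply: the jarred condiments require refrigeration.
None of the exceptions is available; § 45 applies in full.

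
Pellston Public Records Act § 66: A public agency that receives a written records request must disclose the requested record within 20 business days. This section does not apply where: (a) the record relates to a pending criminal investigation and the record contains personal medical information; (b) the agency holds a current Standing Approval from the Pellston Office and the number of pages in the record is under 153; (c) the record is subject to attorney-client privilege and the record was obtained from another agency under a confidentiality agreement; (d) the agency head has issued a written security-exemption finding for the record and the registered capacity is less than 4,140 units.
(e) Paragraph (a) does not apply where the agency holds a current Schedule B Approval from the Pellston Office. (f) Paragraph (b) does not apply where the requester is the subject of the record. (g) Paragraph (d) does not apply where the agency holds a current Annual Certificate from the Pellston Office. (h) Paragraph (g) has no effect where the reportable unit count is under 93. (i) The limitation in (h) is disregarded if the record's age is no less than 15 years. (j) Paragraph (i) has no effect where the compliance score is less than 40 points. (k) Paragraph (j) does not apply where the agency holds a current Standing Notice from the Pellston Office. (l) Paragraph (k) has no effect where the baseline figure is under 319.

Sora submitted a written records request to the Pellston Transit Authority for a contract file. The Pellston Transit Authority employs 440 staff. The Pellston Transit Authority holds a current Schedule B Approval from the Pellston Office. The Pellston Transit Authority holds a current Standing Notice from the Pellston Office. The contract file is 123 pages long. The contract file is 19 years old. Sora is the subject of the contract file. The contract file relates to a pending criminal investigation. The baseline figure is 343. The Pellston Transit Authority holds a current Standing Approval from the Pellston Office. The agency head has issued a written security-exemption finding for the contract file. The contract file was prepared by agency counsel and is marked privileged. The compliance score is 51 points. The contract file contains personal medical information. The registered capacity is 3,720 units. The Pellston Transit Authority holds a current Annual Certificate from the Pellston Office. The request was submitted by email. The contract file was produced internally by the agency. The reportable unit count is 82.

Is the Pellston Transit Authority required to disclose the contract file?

Yes — the Pellston Transit Authority must disclose the contract file.

All of (a)'s requirements are met (the contract file relates to a pending investigation; the contract file contains personal medical information). Turning to paragraph (e): (e) operates — a current Schedule B Approval is held. Exception (a) does not apply.
Exception (b)'s conditions are all satisfied: a current Standing Approval is held; the number of pages in the record is 123, under the 153 limit. But: (f) is triggered — Sora is the subject of the contract file. Exception (b) does not apply.
Exception (c) fails — the contract file was produced internally.
All of (d)'s requirements are met (a written security-exemption finding has been issued; the registered capacity is 3,720 units, less than the 4,140 units limit). However, paragraphs (g)–(l) must be considered: (g) is engaged — a current Annual Certificate is held. (h) applies (the reportable unit count is 82, under the 93 limit), but is set aside by (i): (i) operates against (h): the record's age is 19 years, meeting the 15 years threshold. (j), which would lift (i), is not engaged — the compliance score is 51 points, not less than 40 points. Exception (d) does not apply.
No exception displaces § 66.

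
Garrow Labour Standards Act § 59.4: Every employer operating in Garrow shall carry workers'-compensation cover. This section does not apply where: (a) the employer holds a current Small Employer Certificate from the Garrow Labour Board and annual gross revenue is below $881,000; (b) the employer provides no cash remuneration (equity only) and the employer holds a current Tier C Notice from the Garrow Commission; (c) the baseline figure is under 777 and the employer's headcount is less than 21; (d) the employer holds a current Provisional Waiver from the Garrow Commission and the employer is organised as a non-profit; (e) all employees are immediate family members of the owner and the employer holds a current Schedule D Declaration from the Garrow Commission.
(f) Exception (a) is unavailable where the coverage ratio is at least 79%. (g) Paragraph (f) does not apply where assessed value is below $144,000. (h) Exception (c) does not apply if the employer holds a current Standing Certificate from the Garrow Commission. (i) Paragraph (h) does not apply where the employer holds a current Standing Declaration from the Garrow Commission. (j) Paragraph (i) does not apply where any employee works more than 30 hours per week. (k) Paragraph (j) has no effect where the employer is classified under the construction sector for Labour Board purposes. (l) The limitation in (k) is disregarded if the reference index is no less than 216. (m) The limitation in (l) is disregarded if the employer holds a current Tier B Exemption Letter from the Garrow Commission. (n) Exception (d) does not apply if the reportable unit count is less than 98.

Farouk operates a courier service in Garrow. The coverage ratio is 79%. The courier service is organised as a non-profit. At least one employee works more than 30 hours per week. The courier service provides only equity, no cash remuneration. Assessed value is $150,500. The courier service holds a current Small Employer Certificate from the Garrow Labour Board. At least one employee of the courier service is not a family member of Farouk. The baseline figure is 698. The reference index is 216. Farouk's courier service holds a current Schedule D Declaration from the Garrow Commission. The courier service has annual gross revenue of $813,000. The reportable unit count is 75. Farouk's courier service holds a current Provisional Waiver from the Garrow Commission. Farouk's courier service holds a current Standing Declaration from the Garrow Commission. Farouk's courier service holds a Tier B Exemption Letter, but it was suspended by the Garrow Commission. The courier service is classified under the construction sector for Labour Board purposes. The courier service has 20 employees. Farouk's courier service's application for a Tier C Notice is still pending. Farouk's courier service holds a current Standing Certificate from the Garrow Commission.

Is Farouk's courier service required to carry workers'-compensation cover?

All of (a)'s requirements are met (a current Small Employer Certificate is held; annual gross revenue is $813,000, below the $881,000 limit). But: (f) operates — the coverage ratio is 79%, meeting the 79% threshold. (g) is not engaged (assessed value is $150,500, not below $144,000), so (f) stands. Exception (a) does not apply.
Exception (b) does not apply: no current Tier C Notice is held.
Exception (c)'s conditions are all satisfied: the baseline figure is 698, under the 777 limit; the employer's headcount is 20, less than the 21 limit. But applying paragraphs (h)–(m): (h) operates against (c): a current Standing Certificate is held. (i) would limit (h) — a current Standing Declaration is held — but (j) sets (i) aside: (j) is triggered — at least one employee exceeds 30 hours/week. (k) is triggered (the courier service is classified under the construction sector), but is overridden by (l): (l) is engaged — the reference index is 216, meeting the 216 threshold. (m) is not triggered (the Tier B Exemption Letter is not current), so (l) stands. (c) is therefore removed.
All of (d)'s requirements are met (a current Provisional Waiver is held; the employer is a non-profit). But: (n) applies — the reportable unit count is 75, less than the 98 limit. (d) is therefore removed.
Exception (e) fails — at least one employee is not a family member.
No exception displaces § 59.4.

Yes — Farouk's courier service must carry workers'-compensation cover.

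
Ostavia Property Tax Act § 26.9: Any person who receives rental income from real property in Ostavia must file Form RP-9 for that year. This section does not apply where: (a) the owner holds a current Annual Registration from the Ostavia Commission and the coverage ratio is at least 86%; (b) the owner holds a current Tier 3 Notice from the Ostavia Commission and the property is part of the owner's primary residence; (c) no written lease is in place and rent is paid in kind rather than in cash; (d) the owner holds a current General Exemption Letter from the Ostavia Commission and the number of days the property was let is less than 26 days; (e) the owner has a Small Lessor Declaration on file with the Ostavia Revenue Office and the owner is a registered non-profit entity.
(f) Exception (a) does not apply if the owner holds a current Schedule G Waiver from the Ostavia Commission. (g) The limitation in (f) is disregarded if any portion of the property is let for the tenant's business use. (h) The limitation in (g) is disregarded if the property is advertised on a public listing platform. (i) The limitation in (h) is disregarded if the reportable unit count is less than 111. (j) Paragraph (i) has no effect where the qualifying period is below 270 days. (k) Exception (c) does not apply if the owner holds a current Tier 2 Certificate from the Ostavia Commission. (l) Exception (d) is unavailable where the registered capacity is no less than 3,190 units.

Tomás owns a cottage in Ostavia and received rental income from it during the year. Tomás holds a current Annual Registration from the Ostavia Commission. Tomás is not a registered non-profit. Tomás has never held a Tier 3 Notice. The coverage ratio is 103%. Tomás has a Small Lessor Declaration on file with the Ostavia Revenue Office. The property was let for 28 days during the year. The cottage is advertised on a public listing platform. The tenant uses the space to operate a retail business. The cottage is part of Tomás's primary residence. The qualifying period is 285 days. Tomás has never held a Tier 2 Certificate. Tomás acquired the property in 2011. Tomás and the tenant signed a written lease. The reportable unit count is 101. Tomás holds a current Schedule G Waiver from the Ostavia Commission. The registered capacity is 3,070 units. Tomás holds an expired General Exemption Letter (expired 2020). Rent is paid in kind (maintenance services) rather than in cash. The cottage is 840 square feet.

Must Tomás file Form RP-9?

No — exception (a) applies; Tomás is not required to file Form RP-9.

Exception (a)'s conditions are all satisfied: a current Annual Registration is held; the coverage ratio is 103%, meeting the 86% threshold. As to paragraphs (f)–(j): (f) would limit (a) — a current Schedule G Waiver is held — but (g) sets (f) aside: (g) is triggered — the space is let for business use. (h) operates (the property is publicly advertised), but is overridden by (i): (i) operates against (h): the reportable unit count is 101, less than the 111 limit. (j) does not operate here (the qualifying period is 285 days, not below 270 days), so (i) stands. (a) remains available.
Exception (b) fails — the Tier 3 Notice is not current.
Exception (c) does not apply: a written lease is in place.
Exception (d) requires that the owner holds a current General Exemption Letter from the Ostavia Commission; but no current General Exemption Letter is held, so (d) is unavailable.
Exception (e) fails — Tomás is not a registered non-profit.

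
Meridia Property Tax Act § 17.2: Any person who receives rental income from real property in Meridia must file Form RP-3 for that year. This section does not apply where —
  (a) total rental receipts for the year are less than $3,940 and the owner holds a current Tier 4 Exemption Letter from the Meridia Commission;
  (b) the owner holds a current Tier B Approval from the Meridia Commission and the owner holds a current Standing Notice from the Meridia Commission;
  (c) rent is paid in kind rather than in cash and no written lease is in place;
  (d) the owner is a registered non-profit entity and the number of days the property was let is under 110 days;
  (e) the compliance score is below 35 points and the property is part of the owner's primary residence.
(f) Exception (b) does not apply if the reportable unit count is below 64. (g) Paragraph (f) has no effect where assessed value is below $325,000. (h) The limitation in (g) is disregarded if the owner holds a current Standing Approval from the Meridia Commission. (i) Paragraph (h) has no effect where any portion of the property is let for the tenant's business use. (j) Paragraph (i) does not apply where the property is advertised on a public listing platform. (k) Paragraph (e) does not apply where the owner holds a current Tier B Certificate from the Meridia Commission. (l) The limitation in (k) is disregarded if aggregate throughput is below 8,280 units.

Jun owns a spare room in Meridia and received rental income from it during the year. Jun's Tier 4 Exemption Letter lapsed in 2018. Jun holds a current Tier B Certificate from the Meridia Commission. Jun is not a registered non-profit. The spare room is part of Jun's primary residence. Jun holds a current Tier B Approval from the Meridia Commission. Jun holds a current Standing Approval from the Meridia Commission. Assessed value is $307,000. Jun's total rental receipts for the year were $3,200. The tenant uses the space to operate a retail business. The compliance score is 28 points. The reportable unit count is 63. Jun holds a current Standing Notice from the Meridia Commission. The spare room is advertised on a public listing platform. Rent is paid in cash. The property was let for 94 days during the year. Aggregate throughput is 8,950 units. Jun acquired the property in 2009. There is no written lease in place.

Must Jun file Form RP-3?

Yes — Jun must file Form RP-3.

Exception (a) fails — the Tier 4 Exemption Letter is not current.
Exception (b) is satisfied on its face — a current Tier B Approval is held; a current Standing Notice is held. But: (f) applies — the reportable unit count is 63, below the 64 limit. (g) would limit (f) — assessed value is $307,000, below the $325,000 limit — but (h) sets (g) aside: (h) applies — a current Standing Approval is held. (i) would limit (h) — the space is let for business use — but (j) sets (i) aside: (j) operates against (i): the property is publicly advertised. So (b) is unavailable.
Exception (c) requires that rent is paid in kind rather than in cash; but rent is paid in cash, so (c) is unavailable.
Exception (d) does not apply: Jun is not a registered non-profit.
All of (e)'s requirements are met (the compliance score is 28 points, below the 35 points limit; the spare room is part of the primary residence). But applying paragraphs (k)–(l): (k) operates against (e): a current Tier B Certificate is held. (l), which would lift (k), is not engaged — aggregate throughput is 8,950 units, not below 8,280 units. Exception (e) does not apply.
Every exception is unavailable, so the rule governs.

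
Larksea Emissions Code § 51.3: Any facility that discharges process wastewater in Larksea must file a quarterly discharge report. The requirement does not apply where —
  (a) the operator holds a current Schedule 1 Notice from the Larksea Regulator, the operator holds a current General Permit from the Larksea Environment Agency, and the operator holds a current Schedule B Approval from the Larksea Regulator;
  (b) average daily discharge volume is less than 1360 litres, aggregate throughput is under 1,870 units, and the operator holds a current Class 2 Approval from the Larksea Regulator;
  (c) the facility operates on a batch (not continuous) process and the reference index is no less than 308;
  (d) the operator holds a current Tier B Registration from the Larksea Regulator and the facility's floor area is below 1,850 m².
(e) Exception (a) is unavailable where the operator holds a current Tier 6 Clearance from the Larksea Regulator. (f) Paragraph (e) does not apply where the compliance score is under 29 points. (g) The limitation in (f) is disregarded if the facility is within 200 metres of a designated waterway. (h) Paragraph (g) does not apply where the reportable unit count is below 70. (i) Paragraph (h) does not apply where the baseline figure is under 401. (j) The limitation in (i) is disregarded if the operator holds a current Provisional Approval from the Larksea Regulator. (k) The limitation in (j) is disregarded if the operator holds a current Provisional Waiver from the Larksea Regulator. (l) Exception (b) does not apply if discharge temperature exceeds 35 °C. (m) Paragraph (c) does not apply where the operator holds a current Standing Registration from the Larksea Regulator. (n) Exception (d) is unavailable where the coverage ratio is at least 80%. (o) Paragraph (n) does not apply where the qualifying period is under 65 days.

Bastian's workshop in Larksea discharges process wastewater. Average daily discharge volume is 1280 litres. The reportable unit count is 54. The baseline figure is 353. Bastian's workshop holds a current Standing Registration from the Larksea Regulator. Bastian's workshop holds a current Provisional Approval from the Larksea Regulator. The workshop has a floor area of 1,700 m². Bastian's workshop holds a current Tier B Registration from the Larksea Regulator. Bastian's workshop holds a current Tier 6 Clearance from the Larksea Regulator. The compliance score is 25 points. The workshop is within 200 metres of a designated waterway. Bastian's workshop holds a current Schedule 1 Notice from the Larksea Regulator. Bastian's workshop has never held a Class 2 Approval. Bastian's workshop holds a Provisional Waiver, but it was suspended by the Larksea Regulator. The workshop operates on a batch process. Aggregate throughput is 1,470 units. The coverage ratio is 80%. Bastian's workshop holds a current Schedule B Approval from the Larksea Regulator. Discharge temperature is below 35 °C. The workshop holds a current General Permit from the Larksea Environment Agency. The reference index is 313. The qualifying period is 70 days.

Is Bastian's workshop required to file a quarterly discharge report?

No — exception (a) applies; Bastian's workshop is not required to file a quarterly discharge report.

Exception (a): a current Schedule 1 Notice is held; a current General Permit is held; a current Schedule B Approval is held — every condition holds. Applying paragraphs (e)–(k): (e) would limit (a) — a current Tier 6 Clearance is held — but (f) sets (e) aside: (f) operates against (e): the compliance score is 25 points, under the 29 points limit. (g) is engaged (the workshop is within 200 m of a designated waterway), but is itself disapplied by (h): (h) operates against (g): the reportable unit count is 54, below the 70 limit. (i) is triggered (the baseline figure is 353, under the 401 limit), but is itself disapplied by (j): (j) is triggered — a current Provisional Approval is held. (k) is not engaged (there is no Provisional Waiver in force), so (j) stands. So (a) applies.
Exception (b) fails — the Class 2 Approval is not current.
All of (c)'s requirements are met (the facility operates on a batch process; the reference index is 313, meeting the 308 threshold). But: (m) applies — a current Standing Registration is held. (c) is therefore removed.
Exception (d): a current Tier B Registration is held; the facility's floor area is 1,700 m², below the 1,850 m² limit — every condition holds. Turning to paragraphs (n)–(o): (n) operates against (d): the coverage ratio is 80%, meeting the 80% threshold. (o) is inapplicable (the qualifying period is 70 days, not under 65 days), so (n) stands. So (d) is unavailable.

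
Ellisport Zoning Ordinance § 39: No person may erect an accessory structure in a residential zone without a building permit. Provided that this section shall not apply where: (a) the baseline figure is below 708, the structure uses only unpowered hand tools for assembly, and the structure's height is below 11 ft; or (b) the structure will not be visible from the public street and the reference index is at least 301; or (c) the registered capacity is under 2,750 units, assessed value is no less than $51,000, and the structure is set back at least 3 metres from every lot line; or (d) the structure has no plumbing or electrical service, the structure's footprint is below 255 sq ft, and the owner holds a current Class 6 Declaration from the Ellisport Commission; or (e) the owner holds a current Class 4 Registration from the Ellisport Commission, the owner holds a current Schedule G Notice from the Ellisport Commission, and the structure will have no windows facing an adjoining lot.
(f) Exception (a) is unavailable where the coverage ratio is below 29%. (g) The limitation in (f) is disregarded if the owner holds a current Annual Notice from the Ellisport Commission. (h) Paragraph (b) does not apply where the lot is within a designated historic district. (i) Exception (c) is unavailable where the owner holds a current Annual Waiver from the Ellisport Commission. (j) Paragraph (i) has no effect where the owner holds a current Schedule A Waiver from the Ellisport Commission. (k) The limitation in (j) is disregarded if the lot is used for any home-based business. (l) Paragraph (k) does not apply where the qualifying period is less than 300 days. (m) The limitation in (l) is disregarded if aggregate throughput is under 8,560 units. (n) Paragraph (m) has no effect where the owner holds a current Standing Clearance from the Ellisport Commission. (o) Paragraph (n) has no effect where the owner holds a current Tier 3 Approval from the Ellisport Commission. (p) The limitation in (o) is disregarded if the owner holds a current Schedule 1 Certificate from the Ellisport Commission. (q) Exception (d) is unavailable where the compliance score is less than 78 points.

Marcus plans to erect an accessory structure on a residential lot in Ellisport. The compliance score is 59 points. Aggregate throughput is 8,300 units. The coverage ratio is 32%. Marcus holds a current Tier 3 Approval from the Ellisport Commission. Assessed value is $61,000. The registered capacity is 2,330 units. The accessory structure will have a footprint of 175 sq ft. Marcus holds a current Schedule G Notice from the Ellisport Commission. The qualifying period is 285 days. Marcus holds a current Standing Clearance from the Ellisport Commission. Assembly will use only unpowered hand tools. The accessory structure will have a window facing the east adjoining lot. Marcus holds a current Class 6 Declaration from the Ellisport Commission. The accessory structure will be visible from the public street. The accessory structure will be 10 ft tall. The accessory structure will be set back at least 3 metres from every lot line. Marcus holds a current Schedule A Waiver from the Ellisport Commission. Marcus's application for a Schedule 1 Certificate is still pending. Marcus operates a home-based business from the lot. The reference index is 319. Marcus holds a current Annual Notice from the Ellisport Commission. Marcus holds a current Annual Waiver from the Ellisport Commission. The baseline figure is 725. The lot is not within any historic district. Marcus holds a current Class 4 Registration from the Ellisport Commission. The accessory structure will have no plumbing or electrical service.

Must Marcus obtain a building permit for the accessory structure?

Yes — Marcus must obtain a building permit.

Exception (a) requires that the baseline figure is below 708; but the baseline figure is 725, not below 708, so (a) is unavailable.
Exception (b) requires that the structure will not be visible from the public street; but the structure will be visible from the street, so (b) is unavailable.
Exception (c): the registered capacity is 2,330 units, under the 2,750 units limit; assessed value is $61,000, meeting the $51,000 threshold; the setback is at least 3 m on every side — every condition holds. But: (i) applies — a current Annual Waiver is held. (j) would limit (i) — a current Schedule A Waiver is held — but (k) sets (j) aside: (k) is triggered — a home-based business operates on the lot. (l) would limit (k) — the qualifying period is 285 days, less than the 300 days limit — but (m) sets (l) aside: (m) operates against (l): aggregate throughput is 8,300 units, under the 8,560 units limit. (n) is triggered (a current Standing Clearance is held), but is overridden by (o): (o) is triggered — a current Tier 3 Approval is held. (p) is not engaged (the Schedule 1 Certificate is not current), so (o) stands. (c) is therefore removed.
Exception (d): there is no plumbing or electrical service; the structure's footprint is 175 sq ft, below the 255 sq ft limit; a current Class 6 Declaration is held — every condition holds. However, paragraph (q) must be considered: (q) operates against (d): the compliance score is 59 points, less than the 78 points limit. Exception (d) does not apply.
Exception (e) requires that the structure will have no windows facing an adjoining lot; but a window faces an adjoining lot, so (e) is unavailable.
No exception displaces § 39.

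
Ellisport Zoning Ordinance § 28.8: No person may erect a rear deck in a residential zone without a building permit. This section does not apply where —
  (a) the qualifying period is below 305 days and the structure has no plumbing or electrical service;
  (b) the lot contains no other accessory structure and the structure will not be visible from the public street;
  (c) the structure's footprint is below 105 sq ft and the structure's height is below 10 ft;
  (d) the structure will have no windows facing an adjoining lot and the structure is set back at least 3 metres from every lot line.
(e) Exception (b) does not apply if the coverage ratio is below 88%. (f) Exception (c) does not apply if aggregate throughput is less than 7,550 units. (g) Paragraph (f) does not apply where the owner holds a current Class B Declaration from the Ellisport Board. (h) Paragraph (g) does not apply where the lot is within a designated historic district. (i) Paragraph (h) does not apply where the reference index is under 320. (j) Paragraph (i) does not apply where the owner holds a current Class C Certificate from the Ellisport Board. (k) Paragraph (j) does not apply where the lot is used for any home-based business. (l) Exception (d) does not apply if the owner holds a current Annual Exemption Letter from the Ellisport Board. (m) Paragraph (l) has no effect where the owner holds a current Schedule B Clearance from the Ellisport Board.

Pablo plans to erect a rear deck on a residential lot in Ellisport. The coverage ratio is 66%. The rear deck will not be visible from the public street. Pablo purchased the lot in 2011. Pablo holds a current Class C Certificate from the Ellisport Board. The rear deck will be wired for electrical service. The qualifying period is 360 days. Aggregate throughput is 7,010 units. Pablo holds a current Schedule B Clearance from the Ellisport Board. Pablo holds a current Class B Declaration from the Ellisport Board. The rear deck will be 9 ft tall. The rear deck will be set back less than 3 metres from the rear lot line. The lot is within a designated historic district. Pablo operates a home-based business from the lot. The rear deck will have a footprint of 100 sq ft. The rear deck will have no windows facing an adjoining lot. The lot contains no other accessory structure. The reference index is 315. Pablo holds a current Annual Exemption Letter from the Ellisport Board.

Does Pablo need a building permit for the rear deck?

No — exception (c) applies; Pablo does not need a building permit.

Exception (a) does not apply: the qualifying period is 360 days, not below 305 days.
All of (b)'s requirements are met (the lot has no other accessory structure; the structure will not be visible from the street). However, paragraph (e) must be considered: (e) operates against (b): the coverage ratio is 66%, below the 88% limit. (b) is therefore removed.
All of (c)'s requirements are met (the structure's footprint is 100 sq ft, below the 105 sq ft limit; the structure's height is 9 ft, below the 10 ft limit). Applying paragraphs (f)–(k): (f) is engaged (aggregate throughput is 7,010 units, less than the 7,550 units limit), but is set aside by (g): (g) operates against (f): a current Class B Declaration is held. (h) would limit (g) — the lot is in a historic district — but (i) sets (h) aside: (i) operates against (h): the reference index is 315, under the 320 limit. (j) would limit (i) — a current Class C Certificate is held — but (k) sets (j) aside: (k) operates against (j): a home-based business operates on the lot. Exception (c) stands.
Exception (d) requires that the structure is set back at least 3 metres from every lot line; but the rear setback is under 3 m, so (d) is unavailable.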